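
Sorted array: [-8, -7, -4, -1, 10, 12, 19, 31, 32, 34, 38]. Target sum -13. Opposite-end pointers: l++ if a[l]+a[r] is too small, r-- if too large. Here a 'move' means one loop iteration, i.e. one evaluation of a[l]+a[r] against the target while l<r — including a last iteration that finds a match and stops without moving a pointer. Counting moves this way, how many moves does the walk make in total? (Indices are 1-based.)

10 moves

l=1 r=11: -8+38=30 >-13, r--
l=1 r=10: -8+34=26 >-13, r--
l=1 r=9: -8+32=24 >-13, r--
l=1 r=8: -8+31=23 >-13, r--
l=1 r=7: -8+19=11 >-13, r--
l=1 r=6: -8+12=4 >-13, r--
l=1 r=5: -8+10=2 >-13, r--
l=1 r=4: -8+-1=-9 >-13, r--
l=1 r=3: -8+-4=-12 >-13, r--
l=1 r=2: -8+-7=-15 <-13, l++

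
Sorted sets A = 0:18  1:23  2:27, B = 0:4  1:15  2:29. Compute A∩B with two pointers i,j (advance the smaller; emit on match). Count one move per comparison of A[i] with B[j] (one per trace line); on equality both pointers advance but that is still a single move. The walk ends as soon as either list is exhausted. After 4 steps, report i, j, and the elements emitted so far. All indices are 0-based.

i=0 j=0: 18>4, j++
i=0 j=1: 18>15, j++
i=0 j=2: 18<29, i++
i=1 j=2: 23<29, i++

i=2, j=2, emitted=[]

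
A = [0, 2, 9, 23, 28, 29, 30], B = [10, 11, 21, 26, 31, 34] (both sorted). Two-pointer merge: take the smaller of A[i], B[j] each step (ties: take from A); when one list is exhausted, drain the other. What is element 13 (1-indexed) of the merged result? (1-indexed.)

merged[13] = 34

[i=1,j=1] A[i]=0<=B[j]=10 take 0 → i++
[i=2,j=1] A[i]=2<=B[j]=10 take 2 → i++
[i=3,j=1] A[i]=9<=B[j]=10 take 9 → i++
[i=4,j=1] A[i]=23>B[j]=10 take 10 → j++
[i=4,j=2] A[i]=23>B[j]=11 take 11 → j++
[i=4,j=3] A[i]=23>B[j]=21 take 21 → j++
[i=4,j=4] A[i]=23<=B[j]=26 take 23 → i++
[i=5,j=4] A[i]=28>B[j]=26 take 26 → j++
[i=5,j=5] A[i]=28<=B[j]=31 take 28 → i++
[i=6,j=5] A[i]=29<=B[j]=31 take 29 → i++
[i=7,j=5] A[i]=30<=B[j]=31 take 30 → i++
[i=8,j=5] A done, take B[j]=31 → j++
[i=8,j=6] A done, take B[j]=34 → j++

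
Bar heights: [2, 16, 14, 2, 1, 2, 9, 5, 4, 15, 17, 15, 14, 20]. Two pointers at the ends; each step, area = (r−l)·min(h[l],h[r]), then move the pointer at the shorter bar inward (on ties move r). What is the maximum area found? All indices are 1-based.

[1,14] min(2,20)*13=26 best=26 * → l++
[2,14] min(16,20)*12=192 best=192 * → l++
[3,14] min(14,20)*11=154 best=192 → l++
[4,14] min(2,20)*10=20 best=192 → l++
[5,14] min(1,20)*9=9 best=192 → l++
[6,14] min(2,20)*8=16 best=192 → l++
[7,14] min(9,20)*7=63 best=192 → l++
[8,14] min(5,20)*6=30 best=192 → l++
[9,14] min(4,20)*5=20 best=192 → l++
[10,14] min(15,20)*4=60 best=192 → l++
[11,14] min(17,20)*3=51 best=192 → l++
[12,14] min(15,20)*2=30 best=192 → l++
[13,14] min(14,20)*1=14 best=192 → l++

max area = 192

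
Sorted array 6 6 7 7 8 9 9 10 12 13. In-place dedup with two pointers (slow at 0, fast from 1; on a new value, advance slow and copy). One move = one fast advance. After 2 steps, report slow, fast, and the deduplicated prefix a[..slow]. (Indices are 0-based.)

slow=0 fast=1: a[fast]=6=a[slow] dup, fast++
slow=0 fast=2: a[fast]=7≠a[slow]=6 write a[1]=7, slow++,fast++

slow=1, fast=3, prefix=[6, 7]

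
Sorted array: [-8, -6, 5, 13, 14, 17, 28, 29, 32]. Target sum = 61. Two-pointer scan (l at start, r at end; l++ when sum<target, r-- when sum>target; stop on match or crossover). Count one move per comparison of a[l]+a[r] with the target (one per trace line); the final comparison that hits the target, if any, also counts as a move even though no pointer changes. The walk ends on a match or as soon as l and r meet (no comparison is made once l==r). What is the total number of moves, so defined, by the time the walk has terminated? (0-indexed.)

l=0 r=8: -8+32=24 <61, l++
l=1 r=8: -6+32=26 <61, l++
l=2 r=8: 5+32=37 <61, l++
l=3 r=8: 13+32=45 <61, l++
l=4 r=8: 14+32=46 <61, l++
l=5 r=8: 17+32=49 <61, l++
l=6 r=8: 28+32=60 <61, l++
l=7 r=8: 29+32=61, found

8 moves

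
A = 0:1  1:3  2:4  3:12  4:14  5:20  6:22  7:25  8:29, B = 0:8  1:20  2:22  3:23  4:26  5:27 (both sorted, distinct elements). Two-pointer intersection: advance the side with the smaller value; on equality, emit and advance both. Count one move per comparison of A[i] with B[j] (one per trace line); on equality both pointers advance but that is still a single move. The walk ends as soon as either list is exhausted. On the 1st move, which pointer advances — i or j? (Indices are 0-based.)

[i=0,j=0] 1<8 → i++

i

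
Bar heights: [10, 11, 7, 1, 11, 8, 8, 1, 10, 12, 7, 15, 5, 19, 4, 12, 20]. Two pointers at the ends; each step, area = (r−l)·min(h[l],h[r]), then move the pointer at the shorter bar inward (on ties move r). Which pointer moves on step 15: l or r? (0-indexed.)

l

[0,16] min(10,20)*16=160 best=160 * → l++
[1,16] min(11,20)*15=165 best=165 * → l++
[2,16] min(7,20)*14=98 best=165 → l++
[3,16] min(1,20)*13=13 best=165 → l++
[4,16] min(11,20)*12=132 best=165 → l++
[5,16] min(8,20)*11=88 best=165 → l++
[6,16] min(8,20)*10=80 best=165 → l++
[7,16] min(1,20)*9=9 best=165 → l++
[8,16] min(10,20)*8=80 best=165 → l++
[9,16] min(12,20)*7=84 best=165 → l++
[10,16] min(7,20)*6=42 best=165 → l++
[11,16] min(15,20)*5=75 best=165 → l++
[12,16] min(5,20)*4=20 best=165 → l++
[13,16] min(19,20)*3=57 best=165 → l++
[14,16] min(4,20)*2=8 best=165 → l++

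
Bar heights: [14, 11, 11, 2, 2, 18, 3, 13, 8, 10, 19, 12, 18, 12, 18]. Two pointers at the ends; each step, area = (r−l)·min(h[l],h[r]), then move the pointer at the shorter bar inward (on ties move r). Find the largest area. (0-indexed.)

max area = 196

[0,14] min(14,18)*14=196 best=196 * → l++
[1,14] min(11,18)*13=143 best=196 → l++
[2,14] min(11,18)*12=132 best=196 → l++
[3,14] min(2,18)*11=22 best=196 → l++
[4,14] min(2,18)*10=20 best=196 → l++
[5,14] min(18,18)*9=162 best=196 → r--
[5,13] min(18,12)*8=96 best=196 → r--
[5,12] min(18,18)*7=126 best=196 → r--
[5,11] min(18,12)*6=72 best=196 → r--
[5,10] min(18,19)*5=90 best=196 → l++
[6,10] min(3,19)*4=12 best=196 → l++
[7,10] min(13,19)*3=39 best=196 → l++
[8,10] min(8,19)*2=16 best=196 → l++
[9,10] min(10,19)*1=10 best=196 → l++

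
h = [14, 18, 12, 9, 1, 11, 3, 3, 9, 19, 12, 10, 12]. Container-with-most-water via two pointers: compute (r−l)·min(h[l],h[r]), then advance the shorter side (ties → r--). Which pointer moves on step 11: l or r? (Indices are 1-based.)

l

[1,13] min(14,12)*12=144 best=144 * → r--
[1,12] min(14,10)*11=110 best=144 → r--
[1,11] min(14,12)*10=120 best=144 → r--
[1,10] min(14,19)*9=126 best=144 → l++
[2,10] min(18,19)*8=144 best=144 → l++
[3,10] min(12,19)*7=84 best=144 → l++
[4,10] min(9,19)*6=54 best=144 → l++
[5,10] min(1,19)*5=5 best=144 → l++
[6,10] min(11,19)*4=44 best=144 → l++
[7,10] min(3,19)*3=9 best=144 → l++
[8,10] min(3,19)*2=6 best=144 → l++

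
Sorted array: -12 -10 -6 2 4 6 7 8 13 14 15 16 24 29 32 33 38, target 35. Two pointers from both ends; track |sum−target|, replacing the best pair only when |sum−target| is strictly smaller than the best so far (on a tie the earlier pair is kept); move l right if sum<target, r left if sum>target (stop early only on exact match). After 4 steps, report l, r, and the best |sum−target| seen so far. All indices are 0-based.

l=3, r=15, best |Δ|=3

l=0 r=16: -12+38=26 d=9 *, l++
l=1 r=16: -10+38=28 d=7 *, l++
l=2 r=16: -6+38=32 d=3 *, l++
l=3 r=16: 2+38=40 d=5, r--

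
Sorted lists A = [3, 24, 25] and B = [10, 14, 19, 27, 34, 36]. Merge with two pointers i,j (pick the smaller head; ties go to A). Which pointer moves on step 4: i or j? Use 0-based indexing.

j

[i=0,j=0] A[i]=3<=B[j]=10 take 3 → i++
[i=1,j=0] A[i]=24>B[j]=10 take 10 → j++
[i=1,j=1] A[i]=24>B[j]=14 take 14 → j++
[i=1,j=2] A[i]=24>B[j]=19 take 19 → j++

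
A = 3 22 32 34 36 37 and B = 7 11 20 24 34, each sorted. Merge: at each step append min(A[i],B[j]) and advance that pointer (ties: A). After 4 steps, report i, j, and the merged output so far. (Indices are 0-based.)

i=1, j=3, merged so far=[3, 7, 11, 20]

[i=0,j=0] A[i]=3<=B[j]=7 take 3 → i++
[i=1,j=0] A[i]=22>B[j]=7 take 7 → j++
[i=1,j=1] A[i]=22>B[j]=11 take 11 → j++
[i=1,j=2] A[i]=22>B[j]=20 take 20 → j++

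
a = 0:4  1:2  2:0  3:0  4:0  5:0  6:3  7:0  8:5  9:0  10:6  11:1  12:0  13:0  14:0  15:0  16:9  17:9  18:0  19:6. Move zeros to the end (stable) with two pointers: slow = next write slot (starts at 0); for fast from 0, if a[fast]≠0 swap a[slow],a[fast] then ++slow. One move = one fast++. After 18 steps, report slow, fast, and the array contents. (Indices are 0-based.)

slow=8, fast=18, a=[4, 2, 3, 5, 6, 1, 9, 9, 0, 0, 0, 0, 0, 0, 0, 0, 0, 0, 0, 6]

(s=0,f=0) a[fast]=4≠0 swap→a[0]=4 → slow++,fast++
(s=1,f=1) a[fast]=2≠0 swap→a[1]=2 → slow++,fast++
(s=2,f=2) a[fast]=0 → fast++
(s=2,f=3) a[fast]=0 → fast++
(s=2,f=4) a[fast]=0 → fast++
(s=2,f=5) a[fast]=0 → fast++
(s=2,f=6) a[fast]=3≠0 swap→a[2]=3 → slow++,fast++
(s=3,f=7) a[fast]=0 → fast++
(s=3,f=8) a[fast]=5≠0 swap→a[3]=5 → slow++,fast++
(s=4,f=9) a[fast]=0 → fast++
(s=4,f=10) a[fast]=6≠0 swap→a[4]=6 → slow++,fast++
(s=5,f=11) a[fast]=1≠0 swap→a[5]=1 → slow++,fast++
(s=6,f=12) a[fast]=0 → fast++
(s=6,f=13) a[fast]=0 → fast++
(s=6,f=14) a[fast]=0 → fast++
(s=6,f=15) a[fast]=0 → fast++
(s=6,f=16) a[fast]=9≠0 swap→a[6]=9 → slow++,fast++
(s=7,f=17) a[fast]=9≠0 swap→a[7]=9 → slow++,fast++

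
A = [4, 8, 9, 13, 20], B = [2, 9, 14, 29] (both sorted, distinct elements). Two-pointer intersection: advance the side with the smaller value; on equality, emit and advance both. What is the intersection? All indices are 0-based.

intersection = [9]

[i=0,j=0] 4>2 → j++
[i=0,j=1] 4<9 → i++
[i=1,j=1] 8<9 → i++
[i=2,j=1] 9==9 emit → i++,j++
[i=3,j=2] 13<14 → i++
[i=4,j=2] 20>14 → j++
[i=4,j=3] 20<29 → i++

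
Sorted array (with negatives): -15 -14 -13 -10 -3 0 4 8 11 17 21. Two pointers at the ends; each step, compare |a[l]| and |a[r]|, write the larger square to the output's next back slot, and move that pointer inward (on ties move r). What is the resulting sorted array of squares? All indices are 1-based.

[0, 9, 16, 64, 100, 121, 169, 196, 225, 289, 441]

l=1 r=11: |-15|<=|21| out[11]=441, r--
l=1 r=10: |-15|<=|17| out[10]=289, r--
l=1 r=9: |-15|>|11| out[9]=225, l++
l=2 r=9: |-14|>|11| out[8]=196, l++
l=3 r=9: |-13|>|11| out[7]=169, l++
l=4 r=9: |-10|<=|11| out[6]=121, r--
l=4 r=8: |-10|>|8| out[5]=100, l++
l=5 r=8: |-3|<=|8| out[4]=64, r--
l=5 r=7: |-3|<=|4| out[3]=16, r--
l=5 r=6: |-3|>|0| out[2]=9, l++
l=6 r=6: |0|<=|0| out[1]=0, r--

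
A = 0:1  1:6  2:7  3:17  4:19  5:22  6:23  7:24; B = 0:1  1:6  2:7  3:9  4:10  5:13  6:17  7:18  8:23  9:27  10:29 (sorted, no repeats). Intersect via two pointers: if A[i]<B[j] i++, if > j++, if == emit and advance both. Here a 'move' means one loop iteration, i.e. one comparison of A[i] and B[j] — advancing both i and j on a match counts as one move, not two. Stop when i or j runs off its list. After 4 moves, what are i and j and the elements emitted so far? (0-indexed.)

[i=0,j=0] 1==1 emit → i++,j++
[i=1,j=1] 6==6 emit → i++,j++
[i=2,j=2] 7==7 emit → i++,j++
[i=3,j=3] 17>9 → j++

i=3, j=4, emitted=[1, 6, 7]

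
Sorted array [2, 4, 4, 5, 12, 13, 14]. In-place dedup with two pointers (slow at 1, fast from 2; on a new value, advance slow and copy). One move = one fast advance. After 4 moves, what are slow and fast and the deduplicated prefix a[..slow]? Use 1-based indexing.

(s=1,f=2) a[fast]=4≠a[slow]=2 write a[2]=4 → slow++,fast++
(s=2,f=3) a[fast]=4=a[slow] dup → fast++
(s=2,f=4) a[fast]=5≠a[slow]=4 write a[3]=5 → slow++,fast++
(s=3,f=5) a[fast]=12≠a[slow]=5 write a[4]=12 → slow++,fast++

slow=4, fast=6, prefix=[2, 4, 5, 12]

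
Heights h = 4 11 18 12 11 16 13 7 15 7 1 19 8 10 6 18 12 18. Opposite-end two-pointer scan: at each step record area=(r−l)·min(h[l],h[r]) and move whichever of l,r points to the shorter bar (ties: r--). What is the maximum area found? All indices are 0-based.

[0,17] min(4,18)*17=68 best=68 * → l++
[1,17] min(11,18)*16=176 best=176 * → l++
[2,17] min(18,18)*15=270 best=270 * → r--
[2,16] min(18,12)*14=168 best=270 → r--
[2,15] min(18,18)*13=234 best=270 → r--
[2,14] min(18,6)*12=72 best=270 → r--
[2,13] min(18,10)*11=110 best=270 → r--
[2,12] min(18,8)*10=80 best=270 → r--
[2,11] min(18,19)*9=162 best=270 → l++
[3,11] min(12,19)*8=96 best=270 → l++
[4,11] min(11,19)*7=77 best=270 → l++
[5,11] min(16,19)*6=96 best=270 → l++
[6,11] min(13,19)*5=65 best=270 → l++
[7,11] min(7,19)*4=28 best=270 → l++
[8,11] min(15,19)*3=45 best=270 → l++
[9,11] min(7,19)*2=14 best=270 → l++
[10,11] min(1,19)*1=1 best=270 → l++

max area = 270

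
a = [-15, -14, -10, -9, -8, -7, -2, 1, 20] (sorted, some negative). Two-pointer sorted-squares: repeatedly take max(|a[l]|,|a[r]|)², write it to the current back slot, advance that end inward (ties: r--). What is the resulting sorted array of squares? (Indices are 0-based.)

l=0 r=8: |-15|<=|20| out[8]=400, r--
l=0 r=7: |-15|>|1| out[7]=225, l++
l=1 r=7: |-14|>|1| out[6]=196, l++
l=2 r=7: |-10|>|1| out[5]=100, l++
l=3 r=7: |-9|>|1| out[4]=81, l++
l=4 r=7: |-8|>|1| out[3]=64, l++
l=5 r=7: |-7|>|1| out[2]=49, l++
l=6 r=7: |-2|>|1| out[1]=4, l++
l=7 r=7: |1|<=|1| out[0]=1, r--

[1, 4, 49, 64, 81, 100, 196, 225, 400]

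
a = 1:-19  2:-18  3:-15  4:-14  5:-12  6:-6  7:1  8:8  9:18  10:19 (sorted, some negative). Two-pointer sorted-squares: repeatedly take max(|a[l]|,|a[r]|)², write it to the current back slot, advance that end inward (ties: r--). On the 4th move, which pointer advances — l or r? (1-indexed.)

l

[1,10] |-19|<=|19| out[10]=361 → r--
[1,9] |-19|>|18| out[9]=361 → l++
[2,9] |-18|<=|18| out[8]=324 → r--
[2,8] |-18|>|8| out[7]=324 → l++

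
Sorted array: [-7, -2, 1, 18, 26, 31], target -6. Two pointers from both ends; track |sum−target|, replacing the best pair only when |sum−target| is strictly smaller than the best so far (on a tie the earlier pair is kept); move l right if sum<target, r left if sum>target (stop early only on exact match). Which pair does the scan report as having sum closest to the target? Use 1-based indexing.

[1,6] -7+31=24 d=30 * → r--
[1,5] -7+26=19 d=25 * → r--
[1,4] -7+18=11 d=17 * → r--
[1,3] -7+1=-6 d=0 * → stop

pair (-7, 1) with sum -6 (|Δ|=0)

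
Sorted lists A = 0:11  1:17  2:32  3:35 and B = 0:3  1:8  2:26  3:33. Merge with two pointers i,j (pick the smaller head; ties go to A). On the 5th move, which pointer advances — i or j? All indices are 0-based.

j

i=0 j=0: A[i]=11>B[j]=3 take 3, j++
i=0 j=1: A[i]=11>B[j]=8 take 8, j++
i=0 j=2: A[i]=11<=B[j]=26 take 11, i++
i=1 j=2: A[i]=17<=B[j]=26 take 17, i++
i=2 j=2: A[i]=32>B[j]=26 take 26, j++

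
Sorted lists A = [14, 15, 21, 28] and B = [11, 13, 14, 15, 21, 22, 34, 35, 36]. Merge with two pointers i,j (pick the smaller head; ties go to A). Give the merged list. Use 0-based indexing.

[i=0,j=0] A[i]=14>B[j]=11 take 11 → j++
[i=0,j=1] A[i]=14>B[j]=13 take 13 → j++
[i=0,j=2] A[i]=14<=B[j]=14 take 14 → i++
[i=1,j=2] A[i]=15>B[j]=14 take 14 → j++
[i=1,j=3] A[i]=15<=B[j]=15 take 15 → i++
[i=2,j=3] A[i]=21>B[j]=15 take 15 → j++
[i=2,j=4] A[i]=21<=B[j]=21 take 21 → i++
[i=3,j=4] A[i]=28>B[j]=21 take 21 → j++
[i=3,j=5] A[i]=28>B[j]=22 take 22 → j++
[i=3,j=6] A[i]=28<=B[j]=34 take 28 → i++
[i=4,j=6] A done, take B[j]=34 → j++
[i=4,j=7] A done, take B[j]=35 → j++
[i=4,j=8] A done, take B[j]=36 → j++

[11, 13, 14, 14, 15, 15, 21, 21, 22, 28, 34, 35, 36]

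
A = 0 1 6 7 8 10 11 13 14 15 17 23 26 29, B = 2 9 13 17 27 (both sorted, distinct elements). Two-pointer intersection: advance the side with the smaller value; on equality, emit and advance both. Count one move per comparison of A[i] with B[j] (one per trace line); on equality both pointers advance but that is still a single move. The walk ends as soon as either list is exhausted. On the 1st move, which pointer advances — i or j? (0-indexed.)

i=0 j=0: 0<2, i++

i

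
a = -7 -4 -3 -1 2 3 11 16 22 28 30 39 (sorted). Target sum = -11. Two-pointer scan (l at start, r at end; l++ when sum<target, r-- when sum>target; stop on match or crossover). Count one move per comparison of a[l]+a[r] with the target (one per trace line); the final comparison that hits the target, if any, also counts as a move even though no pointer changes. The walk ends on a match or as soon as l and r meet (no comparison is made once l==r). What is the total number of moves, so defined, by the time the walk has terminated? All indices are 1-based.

l=1 r=12: -7+39=32 >-11, r--
l=1 r=11: -7+30=23 >-11, r--
l=1 r=10: -7+28=21 >-11, r--
l=1 r=9: -7+22=15 >-11, r--
l=1 r=8: -7+16=9 >-11, r--
l=1 r=7: -7+11=4 >-11, r--
l=1 r=6: -7+3=-4 >-11, r--
l=1 r=5: -7+2=-5 >-11, r--
l=1 r=4: -7+-1=-8 >-11, r--
l=1 r=3: -7+-3=-10 >-11, r--
l=1 r=2: -7+-4=-11, found

11 moves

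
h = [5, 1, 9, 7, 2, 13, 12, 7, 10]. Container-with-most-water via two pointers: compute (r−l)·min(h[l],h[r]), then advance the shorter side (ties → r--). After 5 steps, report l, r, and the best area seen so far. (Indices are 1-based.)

l=6, r=9, best area=54

l=1 r=9: min(5,10)*8=40 best=40 *, l++
l=2 r=9: min(1,10)*7=7 best=40, l++
l=3 r=9: min(9,10)*6=54 best=54 *, l++
l=4 r=9: min(7,10)*5=35 best=54, l++
l=5 r=9: min(2,10)*4=8 best=54, l++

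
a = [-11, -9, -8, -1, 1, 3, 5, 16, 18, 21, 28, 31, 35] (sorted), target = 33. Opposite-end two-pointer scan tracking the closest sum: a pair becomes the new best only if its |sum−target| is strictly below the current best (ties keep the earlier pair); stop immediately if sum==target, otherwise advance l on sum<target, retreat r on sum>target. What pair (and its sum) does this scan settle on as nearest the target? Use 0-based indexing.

[0,12] -11+35=24 d=9 * → l++
[1,12] -9+35=26 d=7 * → l++
[2,12] -8+35=27 d=6 * → l++
[3,12] -1+35=34 d=1 * → r--
[3,11] -1+31=30 d=3 → l++
[4,11] 1+31=32 d=1 → l++
[5,11] 3+31=34 d=1 → r--
[5,10] 3+28=31 d=2 → l++
[6,10] 5+28=33 d=0 * → stop

pair (5, 28) with sum 33 (|Δ|=0)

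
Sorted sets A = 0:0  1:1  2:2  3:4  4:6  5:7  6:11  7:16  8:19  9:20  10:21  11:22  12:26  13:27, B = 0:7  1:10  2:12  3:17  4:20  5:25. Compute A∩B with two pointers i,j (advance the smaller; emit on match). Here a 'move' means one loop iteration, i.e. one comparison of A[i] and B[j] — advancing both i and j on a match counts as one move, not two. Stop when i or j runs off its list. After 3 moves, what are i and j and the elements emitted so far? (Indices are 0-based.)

i=3, j=0, emitted=[]

[i=0,j=0] 0<7 → i++
[i=1,j=0] 1<7 → i++
[i=2,j=0] 2<7 → i++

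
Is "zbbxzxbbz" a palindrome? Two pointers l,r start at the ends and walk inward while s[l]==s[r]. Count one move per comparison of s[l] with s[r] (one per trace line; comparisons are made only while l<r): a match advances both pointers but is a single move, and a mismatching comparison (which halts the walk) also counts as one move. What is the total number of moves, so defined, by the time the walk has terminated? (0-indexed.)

l=0 r=8: 'z'=='z', l++,r--
l=1 r=7: 'b'=='b', l++,r--
l=2 r=6: 'b'=='b', l++,r--
l=3 r=5: 'x'=='x', l++,r--

4 moves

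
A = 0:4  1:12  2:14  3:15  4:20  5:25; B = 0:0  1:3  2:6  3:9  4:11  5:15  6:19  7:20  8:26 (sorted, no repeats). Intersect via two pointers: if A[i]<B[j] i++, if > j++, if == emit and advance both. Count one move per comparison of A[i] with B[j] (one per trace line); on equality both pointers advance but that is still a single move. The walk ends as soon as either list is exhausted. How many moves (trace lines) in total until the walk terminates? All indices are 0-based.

12 moves

[i=0,j=0] 4>0 → j++
[i=0,j=1] 4>3 → j++
[i=0,j=2] 4<6 → i++
[i=1,j=2] 12>6 → j++
[i=1,j=3] 12>9 → j++
[i=1,j=4] 12>11 → j++
[i=1,j=5] 12<15 → i++
[i=2,j=5] 14<15 → i++
[i=3,j=5] 15==15 emit → i++,j++
[i=4,j=6] 20>19 → j++
[i=4,j=7] 20==20 emit → i++,j++
[i=5,j=8] 25<26 → i++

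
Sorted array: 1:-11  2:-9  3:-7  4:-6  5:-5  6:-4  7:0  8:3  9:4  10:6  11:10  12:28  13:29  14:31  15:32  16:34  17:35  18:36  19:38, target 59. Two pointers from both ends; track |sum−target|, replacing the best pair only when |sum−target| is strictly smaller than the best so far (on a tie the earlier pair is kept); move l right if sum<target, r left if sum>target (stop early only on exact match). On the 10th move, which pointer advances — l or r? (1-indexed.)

l=1 r=19: -11+38=27 d=32 *, l++
l=2 r=19: -9+38=29 d=30 *, l++
l=3 r=19: -7+38=31 d=28 *, l++
l=4 r=19: -6+38=32 d=27 *, l++
l=5 r=19: -5+38=33 d=26 *, l++
l=6 r=19: -4+38=34 d=25 *, l++
l=7 r=19: 0+38=38 d=21 *, l++
l=8 r=19: 3+38=41 d=18 *, l++
l=9 r=19: 4+38=42 d=17 *, l++
l=10 r=19: 6+38=44 d=15 *, l++

l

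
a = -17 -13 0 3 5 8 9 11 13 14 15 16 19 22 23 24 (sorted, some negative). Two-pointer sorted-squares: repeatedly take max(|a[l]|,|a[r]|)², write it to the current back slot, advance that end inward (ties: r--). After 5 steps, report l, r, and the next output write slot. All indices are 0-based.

[0,15] |-17|<=|24| out[15]=576 → r--
[0,14] |-17|<=|23| out[14]=529 → r--
[0,13] |-17|<=|22| out[13]=484 → r--
[0,12] |-17|<=|19| out[12]=361 → r--
[0,11] |-17|>|16| out[11]=289 → l++

l=1, r=11, next write slot=10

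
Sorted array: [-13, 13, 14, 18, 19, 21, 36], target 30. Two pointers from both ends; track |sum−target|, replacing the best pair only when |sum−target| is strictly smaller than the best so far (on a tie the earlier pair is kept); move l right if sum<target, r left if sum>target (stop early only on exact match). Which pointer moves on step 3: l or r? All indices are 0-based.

l=0 r=6: -13+36=23 d=7 *, l++
l=1 r=6: 13+36=49 d=19, r--
l=1 r=5: 13+21=34 d=4 *, r--

r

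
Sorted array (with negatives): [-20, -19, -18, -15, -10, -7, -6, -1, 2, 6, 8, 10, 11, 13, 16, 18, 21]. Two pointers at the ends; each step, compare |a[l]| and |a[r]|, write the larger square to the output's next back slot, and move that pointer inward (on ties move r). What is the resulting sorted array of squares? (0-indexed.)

[0,16] |-20|<=|21| out[16]=441 → r--
[0,15] |-20|>|18| out[15]=400 → l++
[1,15] |-19|>|18| out[14]=361 → l++
[2,15] |-18|<=|18| out[13]=324 → r--
[2,14] |-18|>|16| out[12]=324 → l++
[3,14] |-15|<=|16| out[11]=256 → r--
[3,13] |-15|>|13| out[10]=225 → l++
[4,13] |-10|<=|13| out[9]=169 → r--
[4,12] |-10|<=|11| out[8]=121 → r--
[4,11] |-10|<=|10| out[7]=100 → r--
[4,10] |-10|>|8| out[6]=100 → l++
[5,10] |-7|<=|8| out[5]=64 → r--
[5,9] |-7|>|6| out[4]=49 → l++
[6,9] |-6|<=|6| out[3]=36 → r--
[6,8] |-6|>|2| out[2]=36 → l++
[7,8] |-1|<=|2| out[1]=4 → r--
[7,7] |-1|<=|-1| out[0]=1 → r--

[1, 4, 36, 36, 49, 64, 100, 100, 121, 169, 225, 256, 324, 324, 361, 400, 441]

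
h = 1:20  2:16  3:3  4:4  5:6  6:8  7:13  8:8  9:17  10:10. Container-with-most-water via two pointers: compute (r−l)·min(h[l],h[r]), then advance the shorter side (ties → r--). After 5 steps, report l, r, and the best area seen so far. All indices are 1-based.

l=1, r=5, best area=136

l=1 r=10: min(20,10)*9=90 best=90 *, r--
l=1 r=9: min(20,17)*8=136 best=136 *, r--
l=1 r=8: min(20,8)*7=56 best=136, r--
l=1 r=7: min(20,13)*6=78 best=136, r--
l=1 r=6: min(20,8)*5=40 best=136, r--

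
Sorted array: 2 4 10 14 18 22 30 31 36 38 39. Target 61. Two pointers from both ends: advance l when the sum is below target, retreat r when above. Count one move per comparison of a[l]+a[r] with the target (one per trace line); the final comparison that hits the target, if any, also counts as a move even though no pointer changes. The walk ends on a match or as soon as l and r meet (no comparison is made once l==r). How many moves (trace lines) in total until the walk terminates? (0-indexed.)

l=0 r=10: 2+39=41 <61, l++
l=1 r=10: 4+39=43 <61, l++
l=2 r=10: 10+39=49 <61, l++
l=3 r=10: 14+39=53 <61, l++
l=4 r=10: 18+39=57 <61, l++
l=5 r=10: 22+39=61, found

6 moves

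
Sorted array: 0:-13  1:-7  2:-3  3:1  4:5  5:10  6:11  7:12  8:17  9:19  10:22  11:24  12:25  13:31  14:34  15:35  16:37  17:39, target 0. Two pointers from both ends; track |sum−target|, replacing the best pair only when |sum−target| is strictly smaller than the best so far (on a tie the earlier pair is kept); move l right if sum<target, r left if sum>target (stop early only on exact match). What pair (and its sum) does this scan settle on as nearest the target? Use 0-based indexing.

l=0 r=17: -13+39=26 d=26 *, r--
l=0 r=16: -13+37=24 d=24 *, r--
l=0 r=15: -13+35=22 d=22 *, r--
l=0 r=14: -13+34=21 d=21 *, r--
l=0 r=13: -13+31=18 d=18 *, r--
l=0 r=12: -13+25=12 d=12 *, r--
l=0 r=11: -13+24=11 d=11 *, r--
l=0 r=10: -13+22=9 d=9 *, r--
l=0 r=9: -13+19=6 d=6 *, r--
l=0 r=8: -13+17=4 d=4 *, r--
l=0 r=7: -13+12=-1 d=1 *, l++
l=1 r=7: -7+12=5 d=5, r--
l=1 r=6: -7+11=4 d=4, r--
l=1 r=5: -7+10=3 d=3, r--
l=1 r=4: -7+5=-2 d=2, l++
l=2 r=4: -3+5=2 d=2, r--
l=2 r=3: -3+1=-2 d=2, l++

pair (-13, 12) with sum -1 (|Δ|=1)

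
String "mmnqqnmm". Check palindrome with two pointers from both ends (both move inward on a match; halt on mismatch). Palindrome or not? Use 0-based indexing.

palindrome

[0,7] 'm'=='m' → l++,r--
[1,6] 'm'=='m' → l++,r--
[2,5] 'n'=='n' → l++,r--
[3,4] 'q'=='q' → l++,r--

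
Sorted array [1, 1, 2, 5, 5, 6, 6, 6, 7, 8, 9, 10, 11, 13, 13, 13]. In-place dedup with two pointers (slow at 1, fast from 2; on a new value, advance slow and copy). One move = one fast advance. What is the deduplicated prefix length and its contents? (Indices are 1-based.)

length 10; prefix = [1, 2, 5, 6, 7, 8, 9, 10, 11, 13]

(s=1,f=2) a[fast]=1=a[slow] dup → fast++
(s=1,f=3) a[fast]=2≠a[slow]=1 write a[2]=2 → slow++,fast++
(s=2,f=4) a[fast]=5≠a[slow]=2 write a[3]=5 → slow++,fast++
(s=3,f=5) a[fast]=5=a[slow] dup → fast++
(s=3,f=6) a[fast]=6≠a[slow]=5 write a[4]=6 → slow++,fast++
(s=4,f=7) a[fast]=6=a[slow] dup → fast++
(s=4,f=8) a[fast]=6=a[slow] dup → fast++
(s=4,f=9) a[fast]=7≠a[slow]=6 write a[5]=7 → slow++,fast++
(s=5,f=10) a[fast]=8≠a[slow]=7 write a[6]=8 → slow++,fast++
(s=6,f=11) a[fast]=9≠a[slow]=8 write a[7]=9 → slow++,fast++
(s=7,f=12) a[fast]=10≠a[slow]=9 write a[8]=10 → slow++,fast++
(s=8,f=13) a[fast]=11≠a[slow]=10 write a[9]=11 → slow++,fast++
(s=9,f=14) a[fast]=13≠a[slow]=11 write a[10]=13 → slow++,fast++
(s=10,f=15) a[fast]=13=a[slow] dup → fast++
(s=10,f=16) a[fast]=13=a[slow] dup → fast++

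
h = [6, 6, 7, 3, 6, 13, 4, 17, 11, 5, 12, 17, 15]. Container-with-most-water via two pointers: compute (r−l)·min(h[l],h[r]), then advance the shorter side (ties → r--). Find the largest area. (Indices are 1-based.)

[1,13] min(6,15)*12=72 best=72 * → l++
[2,13] min(6,15)*11=66 best=72 → l++
[3,13] min(7,15)*10=70 best=72 → l++
[4,13] min(3,15)*9=27 best=72 → l++
[5,13] min(6,15)*8=48 best=72 → l++
[6,13] min(13,15)*7=91 best=91 * → l++
[7,13] min(4,15)*6=24 best=91 → l++
[8,13] min(17,15)*5=75 best=91 → r--
[8,12] min(17,17)*4=68 best=91 → r--
[8,11] min(17,12)*3=36 best=91 → r--
[8,10] min(17,5)*2=10 best=91 → r--
[8,9] min(17,11)*1=11 best=91 → r--

max area = 91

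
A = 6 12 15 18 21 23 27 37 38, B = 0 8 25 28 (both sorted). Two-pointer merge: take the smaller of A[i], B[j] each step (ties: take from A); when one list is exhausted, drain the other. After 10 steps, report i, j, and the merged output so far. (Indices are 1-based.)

i=8, j=4, merged so far=[0, 6, 8, 12, 15, 18, 21, 23, 25, 27]

i=1 j=1: A[i]=6>B[j]=0 take 0, j++
i=1 j=2: A[i]=6<=B[j]=8 take 6, i++
i=2 j=2: A[i]=12>B[j]=8 take 8, j++
i=2 j=3: A[i]=12<=B[j]=25 take 12, i++
i=3 j=3: A[i]=15<=B[j]=25 take 15, i++
i=4 j=3: A[i]=18<=B[j]=25 take 18, i++
i=5 j=3: A[i]=21<=B[j]=25 take 21, i++
i=6 j=3: A[i]=23<=B[j]=25 take 23, i++
i=7 j=3: A[i]=27>B[j]=25 take 25, j++
i=7 j=4: A[i]=27<=B[j]=28 take 27, i++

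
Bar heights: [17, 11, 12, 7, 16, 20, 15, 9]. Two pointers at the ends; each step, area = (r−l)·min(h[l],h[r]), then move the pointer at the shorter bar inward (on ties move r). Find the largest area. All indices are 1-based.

max area = 90

l=1 r=8: min(17,9)*7=63 best=63 *, r--
l=1 r=7: min(17,15)*6=90 best=90 *, r--
l=1 r=6: min(17,20)*5=85 best=90, l++
l=2 r=6: min(11,20)*4=44 best=90, l++
l=3 r=6: min(12,20)*3=36 best=90, l++
l=4 r=6: min(7,20)*2=14 best=90, l++
l=5 r=6: min(16,20)*1=16 best=90, l++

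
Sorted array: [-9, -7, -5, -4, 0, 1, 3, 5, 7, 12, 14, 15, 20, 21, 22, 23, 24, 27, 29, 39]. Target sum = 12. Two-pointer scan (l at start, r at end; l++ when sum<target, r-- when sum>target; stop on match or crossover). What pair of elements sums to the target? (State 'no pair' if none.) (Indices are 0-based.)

[0,19] -9+39=30 >12 → r--
[0,18] -9+29=20 >12 → r--
[0,17] -9+27=18 >12 → r--
[0,16] -9+24=15 >12 → r--
[0,15] -9+23=14 >12 → r--
[0,14] -9+22=13 >12 → r--
[0,13] -9+21=12 → found

(-9, 21)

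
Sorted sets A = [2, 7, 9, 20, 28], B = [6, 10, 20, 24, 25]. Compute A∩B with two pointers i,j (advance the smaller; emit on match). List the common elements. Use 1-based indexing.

[i=1,j=1] 2<6 → i++
[i=2,j=1] 7>6 → j++
[i=2,j=2] 7<10 → i++
[i=3,j=2] 9<10 → i++
[i=4,j=2] 20>10 → j++
[i=4,j=3] 20==20 emit → i++,j++
[i=5,j=4] 28>24 → j++
[i=5,j=5] 28>25 → j++

intersection = [20]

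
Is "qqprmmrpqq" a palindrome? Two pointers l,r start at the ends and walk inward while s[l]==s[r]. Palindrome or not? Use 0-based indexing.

l=0 r=9: 'q'=='q', l++,r--
l=1 r=8: 'q'=='q', l++,r--
l=2 r=7: 'p'=='p', l++,r--
l=3 r=6: 'r'=='r', l++,r--
l=4 r=5: 'm'=='m', l++,r--

palindrome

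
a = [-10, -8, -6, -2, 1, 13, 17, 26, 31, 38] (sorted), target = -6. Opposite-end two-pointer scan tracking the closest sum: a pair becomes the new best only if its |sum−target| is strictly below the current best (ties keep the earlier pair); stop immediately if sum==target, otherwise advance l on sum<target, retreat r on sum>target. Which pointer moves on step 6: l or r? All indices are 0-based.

l

[0,9] -10+38=28 d=34 * → r--
[0,8] -10+31=21 d=27 * → r--
[0,7] -10+26=16 d=22 * → r--
[0,6] -10+17=7 d=13 * → r--
[0,5] -10+13=3 d=9 * → r--
[0,4] -10+1=-9 d=3 * → l++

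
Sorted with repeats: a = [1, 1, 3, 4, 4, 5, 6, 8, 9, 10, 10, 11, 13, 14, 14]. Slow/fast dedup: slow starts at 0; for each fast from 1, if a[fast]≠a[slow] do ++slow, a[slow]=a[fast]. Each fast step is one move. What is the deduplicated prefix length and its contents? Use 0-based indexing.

length 11; prefix = [1, 3, 4, 5, 6, 8, 9, 10, 11, 13, 14]

(s=0,f=1) a[fast]=1=a[slow] dup → fast++
(s=0,f=2) a[fast]=3≠a[slow]=1 write a[1]=3 → slow++,fast++
(s=1,f=3) a[fast]=4≠a[slow]=3 write a[2]=4 → slow++,fast++
(s=2,f=4) a[fast]=4=a[slow] dup → fast++
(s=2,f=5) a[fast]=5≠a[slow]=4 write a[3]=5 → slow++,fast++
(s=3,f=6) a[fast]=6≠a[slow]=5 write a[4]=6 → slow++,fast++
(s=4,f=7) a[fast]=8≠a[slow]=6 write a[5]=8 → slow++,fast++
(s=5,f=8) a[fast]=9≠a[slow]=8 write a[6]=9 → slow++,fast++
(s=6,f=9) a[fast]=10≠a[slow]=9 write a[7]=10 → slow++,fast++
(s=7,f=10) a[fast]=10=a[slow] dup → fast++
(s=7,f=11) a[fast]=11≠a[slow]=10 write a[8]=11 → slow++,fast++
(s=8,f=12) a[fast]=13≠a[slow]=11 write a[9]=13 → slow++,fast++
(s=9,f=13) a[fast]=14≠a[slow]=13 write a[10]=14 → slow++,fast++
(s=10,f=14) a[fast]=14=a[slow] dup → fast++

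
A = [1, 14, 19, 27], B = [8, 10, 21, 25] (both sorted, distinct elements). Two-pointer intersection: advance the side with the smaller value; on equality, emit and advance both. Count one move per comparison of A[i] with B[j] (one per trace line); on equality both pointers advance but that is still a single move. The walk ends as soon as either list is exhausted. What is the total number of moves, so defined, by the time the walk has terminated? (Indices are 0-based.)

7 moves

[i=0,j=0] 1<8 → i++
[i=1,j=0] 14>8 → j++
[i=1,j=1] 14>10 → j++
[i=1,j=2] 14<21 → i++
[i=2,j=2] 19<21 → i++
[i=3,j=2] 27>21 → j++
[i=3,j=3] 27>25 → j++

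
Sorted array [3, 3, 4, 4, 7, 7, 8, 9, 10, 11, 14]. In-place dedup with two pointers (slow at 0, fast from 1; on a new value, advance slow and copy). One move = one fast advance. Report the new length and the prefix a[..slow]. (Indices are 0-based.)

length 8; prefix = [3, 4, 7, 8, 9, 10, 11, 14]

slow=0 fast=1: a[fast]=3=a[slow] dup, fast++
slow=0 fast=2: a[fast]=4≠a[slow]=3 write a[1]=4, slow++,fast++
slow=1 fast=3: a[fast]=4=a[slow] dup, fast++
slow=1 fast=4: a[fast]=7≠a[slow]=4 write a[2]=7, slow++,fast++
slow=2 fast=5: a[fast]=7=a[slow] dup, fast++
slow=2 fast=6: a[fast]=8≠a[slow]=7 write a[3]=8, slow++,fast++
slow=3 fast=7: a[fast]=9≠a[slow]=8 write a[4]=9, slow++,fast++
slow=4 fast=8: a[fast]=10≠a[slow]=9 write a[5]=10, slow++,fast++
slow=5 fast=9: a[fast]=11≠a[slow]=10 write a[6]=11, slow++,fast++
slow=6 fast=10: a[fast]=14≠a[slow]=11 write a[7]=14, slow++,fast++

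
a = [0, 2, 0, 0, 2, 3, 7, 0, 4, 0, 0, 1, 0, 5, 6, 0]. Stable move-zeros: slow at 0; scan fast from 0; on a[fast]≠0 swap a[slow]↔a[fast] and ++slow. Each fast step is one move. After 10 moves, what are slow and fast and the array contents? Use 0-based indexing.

(s=0,f=0) a[fast]=0 → fast++
(s=0,f=1) a[fast]=2≠0 swap→a[0]=2 → slow++,fast++
(s=1,f=2) a[fast]=0 → fast++
(s=1,f=3) a[fast]=0 → fast++
(s=1,f=4) a[fast]=2≠0 swap→a[1]=2 → slow++,fast++
(s=2,f=5) a[fast]=3≠0 swap→a[2]=3 → slow++,fast++
(s=3,f=6) a[fast]=7≠0 swap→a[3]=7 → slow++,fast++
(s=4,f=7) a[fast]=0 → fast++
(s=4,f=8) a[fast]=4≠0 swap→a[4]=4 → slow++,fast++
(s=5,f=9) a[fast]=0 → fast++

slow=5, fast=10, a=[2, 2, 3, 7, 4, 0, 0, 0, 0, 0, 0, 1, 0, 5, 6, 0]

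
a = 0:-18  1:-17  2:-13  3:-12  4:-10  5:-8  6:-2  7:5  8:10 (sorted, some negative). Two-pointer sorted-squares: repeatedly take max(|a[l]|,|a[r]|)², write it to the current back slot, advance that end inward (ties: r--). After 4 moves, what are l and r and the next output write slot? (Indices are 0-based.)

l=0 r=8: |-18|>|10| out[8]=324, l++
l=1 r=8: |-17|>|10| out[7]=289, l++
l=2 r=8: |-13|>|10| out[6]=169, l++
l=3 r=8: |-12|>|10| out[5]=144, l++

l=4, r=8, next write slot=4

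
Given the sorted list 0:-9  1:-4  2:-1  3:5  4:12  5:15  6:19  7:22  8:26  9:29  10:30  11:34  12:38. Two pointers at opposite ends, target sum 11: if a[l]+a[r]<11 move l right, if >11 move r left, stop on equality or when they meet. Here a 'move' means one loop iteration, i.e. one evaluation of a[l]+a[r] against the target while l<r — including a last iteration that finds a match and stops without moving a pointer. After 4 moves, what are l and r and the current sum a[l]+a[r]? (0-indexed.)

l=0, r=8, sum=17

l=0 r=12: -9+38=29 >11, r--
l=0 r=11: -9+34=25 >11, r--
l=0 r=10: -9+30=21 >11, r--
l=0 r=9: -9+29=20 >11, r--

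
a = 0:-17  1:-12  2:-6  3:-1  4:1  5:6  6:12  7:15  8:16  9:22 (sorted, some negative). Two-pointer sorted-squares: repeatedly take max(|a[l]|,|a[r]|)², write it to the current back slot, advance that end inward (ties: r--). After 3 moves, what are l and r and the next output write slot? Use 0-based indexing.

l=1, r=7, next write slot=6

[0,9] |-17|<=|22| out[9]=484 → r--
[0,8] |-17|>|16| out[8]=289 → l++
[1,8] |-12|<=|16| out[7]=256 → r--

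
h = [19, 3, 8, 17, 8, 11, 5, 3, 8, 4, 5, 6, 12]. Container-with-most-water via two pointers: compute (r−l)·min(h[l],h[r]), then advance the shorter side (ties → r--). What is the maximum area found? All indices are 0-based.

l=0 r=12: min(19,12)*12=144 best=144 *, r--
l=0 r=11: min(19,6)*11=66 best=144, r--
l=0 r=10: min(19,5)*10=50 best=144, r--
l=0 r=9: min(19,4)*9=36 best=144, r--
l=0 r=8: min(19,8)*8=64 best=144, r--
l=0 r=7: min(19,3)*7=21 best=144, r--
l=0 r=6: min(19,5)*6=30 best=144, r--
l=0 r=5: min(19,11)*5=55 best=144, r--
l=0 r=4: min(19,8)*4=32 best=144, r--
l=0 r=3: min(19,17)*3=51 best=144, r--
l=0 r=2: min(19,8)*2=16 best=144, r--
l=0 r=1: min(19,3)*1=3 best=144, r--

max area = 144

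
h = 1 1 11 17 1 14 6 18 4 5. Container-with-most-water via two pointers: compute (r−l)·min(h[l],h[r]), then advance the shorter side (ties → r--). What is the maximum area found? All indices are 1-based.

l=1 r=10: min(1,5)*9=9 best=9 *, l++
l=2 r=10: min(1,5)*8=8 best=9, l++
l=3 r=10: min(11,5)*7=35 best=35 *, r--
l=3 r=9: min(11,4)*6=24 best=35, r--
l=3 r=8: min(11,18)*5=55 best=55 *, l++
l=4 r=8: min(17,18)*4=68 best=68 *, l++
l=5 r=8: min(1,18)*3=3 best=68, l++
l=6 r=8: min(14,18)*2=28 best=68, l++
l=7 r=8: min(6,18)*1=6 best=68, l++

max area = 68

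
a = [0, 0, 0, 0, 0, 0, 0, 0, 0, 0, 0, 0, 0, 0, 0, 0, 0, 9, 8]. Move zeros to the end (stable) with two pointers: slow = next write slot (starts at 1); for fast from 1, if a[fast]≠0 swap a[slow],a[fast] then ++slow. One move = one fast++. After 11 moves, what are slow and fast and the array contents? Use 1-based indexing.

slow=1, fast=12, a=[0, 0, 0, 0, 0, 0, 0, 0, 0, 0, 0, 0, 0, 0, 0, 0, 0, 9, 8]

slow=1 fast=1: a[fast]=0, fast++
slow=1 fast=2: a[fast]=0, fast++
slow=1 fast=3: a[fast]=0, fast++
slow=1 fast=4: a[fast]=0, fast++
slow=1 fast=5: a[fast]=0, fast++
slow=1 fast=6: a[fast]=0, fast++
slow=1 fast=7: a[fast]=0, fast++
slow=1 fast=8: a[fast]=0, fast++
slow=1 fast=9: a[fast]=0, fast++
slow=1 fast=10: a[fast]=0, fast++
slow=1 fast=11: a[fast]=0, fast++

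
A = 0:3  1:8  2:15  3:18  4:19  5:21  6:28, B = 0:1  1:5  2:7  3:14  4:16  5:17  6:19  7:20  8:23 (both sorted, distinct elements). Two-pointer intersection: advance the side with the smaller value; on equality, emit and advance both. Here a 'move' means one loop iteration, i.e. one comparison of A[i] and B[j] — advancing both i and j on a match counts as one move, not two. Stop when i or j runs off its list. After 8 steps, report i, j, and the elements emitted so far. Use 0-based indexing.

[i=0,j=0] 3>1 → j++
[i=0,j=1] 3<5 → i++
[i=1,j=1] 8>5 → j++
[i=1,j=2] 8>7 → j++
[i=1,j=3] 8<14 → i++
[i=2,j=3] 15>14 → j++
[i=2,j=4] 15<16 → i++
[i=3,j=4] 18>16 → j++

i=3, j=5, emitted=[]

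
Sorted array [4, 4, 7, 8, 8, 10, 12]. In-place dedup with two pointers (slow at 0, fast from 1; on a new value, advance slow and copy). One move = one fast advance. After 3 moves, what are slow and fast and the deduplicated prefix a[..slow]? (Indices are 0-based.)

slow=2, fast=4, prefix=[4, 7, 8]

slow=0 fast=1: a[fast]=4=a[slow] dup, fast++
slow=0 fast=2: a[fast]=7≠a[slow]=4 write a[1]=7, slow++,fast++
slow=1 fast=3: a[fast]=8≠a[slow]=7 write a[2]=8, slow++,fast++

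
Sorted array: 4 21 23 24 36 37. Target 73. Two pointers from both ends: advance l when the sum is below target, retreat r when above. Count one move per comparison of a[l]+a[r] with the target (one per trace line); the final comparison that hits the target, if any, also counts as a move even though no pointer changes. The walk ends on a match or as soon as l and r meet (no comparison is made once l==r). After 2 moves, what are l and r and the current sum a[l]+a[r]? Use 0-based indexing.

[0,5] 4+37=41 <73 → l++
[1,5] 21+37=58 <73 → l++

l=2, r=5, sum=60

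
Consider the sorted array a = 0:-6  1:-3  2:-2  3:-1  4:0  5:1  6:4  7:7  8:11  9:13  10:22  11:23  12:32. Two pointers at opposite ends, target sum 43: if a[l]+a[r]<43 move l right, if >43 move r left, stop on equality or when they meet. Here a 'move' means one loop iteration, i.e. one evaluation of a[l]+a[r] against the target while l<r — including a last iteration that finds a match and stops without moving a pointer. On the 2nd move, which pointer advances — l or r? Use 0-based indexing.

l

l=0 r=12: -6+32=26 <43, l++
l=1 r=12: -3+32=29 <43, l++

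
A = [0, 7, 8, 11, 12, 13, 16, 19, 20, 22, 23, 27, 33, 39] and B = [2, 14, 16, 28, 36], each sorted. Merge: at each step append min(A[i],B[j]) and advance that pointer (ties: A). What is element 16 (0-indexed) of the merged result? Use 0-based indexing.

merged[16] = 33

[i=0,j=0] A[i]=0<=B[j]=2 take 0 → i++
[i=1,j=0] A[i]=7>B[j]=2 take 2 → j++
[i=1,j=1] A[i]=7<=B[j]=14 take 7 → i++
[i=2,j=1] A[i]=8<=B[j]=14 take 8 → i++
[i=3,j=1] A[i]=11<=B[j]=14 take 11 → i++
[i=4,j=1] A[i]=12<=B[j]=14 take 12 → i++
[i=5,j=1] A[i]=13<=B[j]=14 take 13 → i++
[i=6,j=1] A[i]=16>B[j]=14 take 14 → j++
[i=6,j=2] A[i]=16<=B[j]=16 take 16 → i++
[i=7,j=2] A[i]=19>B[j]=16 take 16 → j++
[i=7,j=3] A[i]=19<=B[j]=28 take 19 → i++
[i=8,j=3] A[i]=20<=B[j]=28 take 20 → i++
[i=9,j=3] A[i]=22<=B[j]=28 take 22 → i++
[i=10,j=3] A[i]=23<=B[j]=28 take 23 → i++
[i=11,j=3] A[i]=27<=B[j]=28 take 27 → i++
[i=12,j=3] A[i]=33>B[j]=28 take 28 → j++
[i=12,j=4] A[i]=33<=B[j]=36 take 33 → i++
[i=13,j=4] A[i]=39>B[j]=36 take 36 → j++
[i=13,j=5] B done, take A[i]=39 → i++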